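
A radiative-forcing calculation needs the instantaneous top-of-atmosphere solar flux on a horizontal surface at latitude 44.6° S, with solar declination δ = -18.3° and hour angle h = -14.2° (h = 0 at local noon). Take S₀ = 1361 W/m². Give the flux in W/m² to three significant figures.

cos θ_z = sin φ sin δ + cos φ cos δ cos h = 0.220471 + 0.655360 = 0.875831.
Flux = S₀ · cos θ_z = 1361 × 0.875831 = 1192 W/m².

1.19e+03 W/m²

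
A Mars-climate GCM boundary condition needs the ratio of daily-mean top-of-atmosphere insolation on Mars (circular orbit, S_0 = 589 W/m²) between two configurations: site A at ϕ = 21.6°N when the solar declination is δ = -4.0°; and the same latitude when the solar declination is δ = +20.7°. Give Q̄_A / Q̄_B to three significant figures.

— Configuration A (ϕ=+21.6°):
cos h₀ = −tan(+21.6°) tan(-4.000°) = 0.0277, h₀ = 1.5431 rad.
Bracket: h₀ sin ϕ sin δ + cos ϕ cos δ sin h₀ = 1.5431×0.36812×-0.06976 + 0.92978×0.99756×0.99962 = -0.039627 + 0.927159 = 0.887532.
Q̄ = (S_0/π) × [bracket] = (589/π) × 0.887532 = 166.40 W/m².
— Configuration B (ϕ=+21.6°):
cos h₀ = −tan(+21.6°) tan(+20.700°) = -0.1496, h₀ = 1.7210 rad.
Bracket: h₀ sin ϕ sin δ + cos ϕ cos δ sin h₀ = 1.7210×0.36812×0.35347 + 0.92978×0.93544×0.98875 = 0.223935 + 0.859969 = 1.083904.
Q̄ = (S_0/π) × [bracket] = (589/π) × 1.083904 = 203.22 W/m².
Ratio Q̄_A / Q̄_B = 166.40 / 203.22 = 0.8188.

Q̄_A / Q̄_B ≈ 0.819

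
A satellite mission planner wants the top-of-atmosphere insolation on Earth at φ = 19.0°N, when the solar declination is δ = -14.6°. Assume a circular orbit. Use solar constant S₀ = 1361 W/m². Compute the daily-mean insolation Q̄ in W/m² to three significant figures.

cos H₀ = −tan(+19.0°) tan(-14.600°) = 0.0897, H₀ = 1.4810 rad.
Bracket: H₀ sin φ sin δ + cos φ cos δ sin H₀ = 1.4810×0.32557×-0.25207 + 0.94552×0.96771×0.99597 = -0.121540 + 0.911302 = 0.789762.
Q̄ = (S₀/π) × [bracket] = (1361/π) × 0.789762 = 342.1 W/m².

Q̄ ≈ 342 W/m²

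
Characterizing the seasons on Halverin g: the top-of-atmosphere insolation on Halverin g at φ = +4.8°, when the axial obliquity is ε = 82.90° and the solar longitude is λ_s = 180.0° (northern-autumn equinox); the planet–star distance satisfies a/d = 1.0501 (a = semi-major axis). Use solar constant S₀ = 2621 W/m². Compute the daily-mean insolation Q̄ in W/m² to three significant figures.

Solar declination: sin δ = sin ε · sin λ_s = sin 82.90° × sin 180.0° = 0.00000, so δ = +0.000°.
cos H₀ = −tan(+4.8°) tan(+0.000°) = -0.0000, H₀ = 1.5708 rad.
Bracket: H₀ sin φ sin δ + cos φ cos δ sin H₀ = 1.5708×0.08368×0.00000 + 0.99649×1.00000×1.00000 = 0.000000 + 0.996490 = 0.996490.
Inverse-square distance factor (a/d)² = 1.0501² = 1.102710.
Q̄ = (S₀/π) × 1.102710 × [bracket] = (2621/π) × 1.102710 × 0.996490 = 916.8 W/m².

Q̄ ≈ 917 W/m²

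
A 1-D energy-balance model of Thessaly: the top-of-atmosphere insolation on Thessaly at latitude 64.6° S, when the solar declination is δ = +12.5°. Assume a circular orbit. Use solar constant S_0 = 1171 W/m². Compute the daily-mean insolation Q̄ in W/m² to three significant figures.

Q̄ ≈ 59.0 W/m²

cos h₀ = −tan(-64.6°) tan(+12.500°) = 0.4669, h₀ = 1.0850 rad.
Bracket: h₀ sin ϕ sin δ + cos ϕ cos δ sin h₀ = 1.0850×-0.90334×0.21644 + 0.42894×0.97630×0.88432 = -0.212138 + 0.370330 = 0.158192.
Q̄ = (S_0/π) × [bracket] = (1171/π) × 0.158192 = 58.96 W/m².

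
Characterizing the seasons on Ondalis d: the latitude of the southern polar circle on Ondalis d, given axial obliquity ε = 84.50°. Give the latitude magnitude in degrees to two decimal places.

5.50°

The polar circle is the lowest latitude that experiences at least one full rotation of continuous darkness at the northern-summer solstice; it lies at |φ| = 90° − ε = 90° − 84.50° = 5.50°.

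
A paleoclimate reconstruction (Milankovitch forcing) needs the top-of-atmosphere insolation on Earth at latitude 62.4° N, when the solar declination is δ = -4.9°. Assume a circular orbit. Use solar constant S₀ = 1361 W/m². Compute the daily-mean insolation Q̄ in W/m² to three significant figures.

Q̄ ≈ 151 W/m²

cos H₀ = −tan(+62.4°) tan(-4.900°) = 0.1640, H₀ = 1.4061 rad.
Bracket: H₀ sin φ sin δ + cos φ cos δ sin H₀ = 1.4061×0.88620×-0.08542 + 0.46330×0.99635×0.98646 = -0.106441 + 0.455359 = 0.348918.
Q̄ = (S₀/π) × [bracket] = (1361/π) × 0.348918 = 151.2 W/m².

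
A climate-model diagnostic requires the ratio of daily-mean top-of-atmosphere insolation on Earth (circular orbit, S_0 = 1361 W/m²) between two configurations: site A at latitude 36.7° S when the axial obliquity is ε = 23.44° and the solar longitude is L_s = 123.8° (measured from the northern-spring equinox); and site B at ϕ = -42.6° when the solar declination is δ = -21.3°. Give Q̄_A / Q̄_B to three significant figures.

— Configuration A (ϕ=-36.7°):
Solar declination: sin δ = sin ε · sin L_s = sin 23.44° × sin 123.8° = 0.33056, so δ = +19.303°.
cos h₀ = −tan(-36.7°) tan(+19.303°) = 0.2611, h₀ = 1.3067 rad.
Bracket: h₀ sin ϕ sin δ + cos ϕ cos δ sin h₀ = 1.3067×-0.59763×0.33056 + 0.80178×0.94379×0.96532 = -0.258142 + 0.730469 = 0.472327.
Q̄ = (S_0/π) × [bracket] = (1361/π) × 0.472327 = 204.62 W/m².
— Configuration B (ϕ=-42.6°):
cos h₀ = −tan(-42.6°) tan(-21.300°) = -0.3585, h₀ = 1.9375 rad.
Bracket: h₀ sin ϕ sin δ + cos ϕ cos δ sin h₀ = 1.9375×-0.67688×-0.36325 + 0.73610×0.93169×0.93352 = 0.476386 + 0.640224 = 1.116610.
Q̄ = (S_0/π) × [bracket] = (1361/π) × 1.116610 = 483.74 W/m².
Ratio Q̄_A / Q̄_B = 204.62 / 483.74 = 0.4230.

Q̄_A / Q̄_B ≈ 0.423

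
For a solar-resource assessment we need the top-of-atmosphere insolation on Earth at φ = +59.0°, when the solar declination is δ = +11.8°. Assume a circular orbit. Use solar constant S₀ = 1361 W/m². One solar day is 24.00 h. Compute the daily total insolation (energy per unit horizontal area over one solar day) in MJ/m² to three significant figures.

30.3 MJ/m²

cos H₀ = −tan(+59.0°) tan(+11.800°) = -0.3477, H₀ = 1.9259 rad.
Bracket: H₀ sin φ sin δ + cos φ cos δ sin H₀ = 1.9259×0.85717×0.20450 + 0.51504×0.97887×0.93761 = 0.337593 + 0.472703 = 0.810296.
Q̄ = (S₀/π) × [bracket] = (1361/π) × 0.810296 = 351.04 W/m².
Daily total = Q̄ × 24.00 h × 3600 s/h = 351.04 × 24.00 × 3600 / 10⁶ = 30.33 MJ/m².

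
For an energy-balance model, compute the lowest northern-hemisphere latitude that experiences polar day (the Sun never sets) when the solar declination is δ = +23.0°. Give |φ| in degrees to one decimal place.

|φ| = 67.0°

Polar day requires cos H₀ = −tan φ tan δ ≤ −1, i.e. tan φ tan δ ≥ 1.
The boundary is |tan φ| · |tan δ| = 1, so |φ| = 90° − |δ| = 90° − 23.0° = 67.0° in the northern hemisphere.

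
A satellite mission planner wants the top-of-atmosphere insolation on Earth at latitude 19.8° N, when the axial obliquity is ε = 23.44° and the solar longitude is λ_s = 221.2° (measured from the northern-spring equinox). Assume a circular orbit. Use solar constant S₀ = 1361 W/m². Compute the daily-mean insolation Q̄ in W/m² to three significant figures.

Q̄ ≈ 335 W/m²

Solar declination: sin δ = sin ε · sin λ_s = sin 23.44° × sin 221.2° = -0.26202, so δ = -15.190°.
cos H₀ = −tan(+19.8°) tan(-15.190°) = 0.0977, H₀ = 1.4729 rad.
Bracket: H₀ sin φ sin δ + cos φ cos δ sin H₀ = 1.4729×0.33874×-0.26202 + 0.94088×0.96506×0.99521 = -0.130730 + 0.903656 = 0.772926.
Q̄ = (S₀/π) × [bracket] = (1361/π) × 0.772926 = 334.8 W/m².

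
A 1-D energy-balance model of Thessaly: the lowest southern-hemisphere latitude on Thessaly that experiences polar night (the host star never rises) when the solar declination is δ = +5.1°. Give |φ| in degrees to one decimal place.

Polar night requires cos H₀ = −tan φ tan δ ≥ 1, i.e. tan φ tan δ ≤ −1.
The boundary is |tan φ| · |tan δ| = 1, so |φ| = 90° − |δ| = 90° − 5.1° = 84.9° in the southern hemisphere.

|φ| = 84.9°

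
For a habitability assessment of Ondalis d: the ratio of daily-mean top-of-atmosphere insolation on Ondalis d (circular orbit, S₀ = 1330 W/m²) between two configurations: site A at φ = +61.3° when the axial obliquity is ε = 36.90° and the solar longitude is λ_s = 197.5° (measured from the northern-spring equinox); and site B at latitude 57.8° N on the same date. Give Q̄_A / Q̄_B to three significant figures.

Q̄_A / Q̄_B ≈ 0.817

— Configuration A (φ=+61.3°):
Solar declination: sin δ = sin ε · sin λ_s = sin 36.90° × sin 197.5° = -0.18055, so δ = -10.402°.
cos H₀ = −tan(+61.3°) tan(-10.402°) = 0.3353, H₀ = 1.2289 rad.
Bracket: H₀ sin φ sin δ + cos φ cos δ sin H₀ = 1.2289×0.87715×-0.18055 + 0.48022×0.98357×0.94211 = -0.194620 + 0.444987 = 0.250367.
Q̄ = (S₀/π) × [bracket] = (1330/π) × 0.250367 = 105.99 W/m².
— Configuration B (φ=+57.8°):
cos H₀ = −tan(+57.8°) tan(-10.402°) = 0.2915, H₀ = 1.2750 rad.
Bracket: H₀ sin φ sin δ + cos φ cos δ sin H₀ = 1.2750×0.84619×-0.18055 + 0.53288×0.98357×0.95657 = -0.194794 + 0.501362 = 0.306568.
Q̄ = (S₀/π) × [bracket] = (1330/π) × 0.306568 = 129.79 W/m².
Ratio Q̄_A / Q̄_B = 105.99 / 129.79 = 0.8166.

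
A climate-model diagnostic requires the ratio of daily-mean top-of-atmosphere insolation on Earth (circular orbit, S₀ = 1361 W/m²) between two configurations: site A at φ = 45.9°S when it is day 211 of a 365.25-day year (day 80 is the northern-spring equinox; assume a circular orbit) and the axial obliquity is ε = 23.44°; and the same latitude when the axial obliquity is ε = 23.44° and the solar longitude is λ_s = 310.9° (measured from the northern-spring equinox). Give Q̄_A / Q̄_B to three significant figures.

— Configuration A (φ=-45.9°):
Solar longitude: λ_s = 360° × (211 − 80)/365.25 = 129.117°.
sin δ = sin 23.44° × sin 129.117° = 0.30863, so δ = +17.977°.
cos H₀ = −tan(-45.9°) tan(+17.977°) = 0.3348, H₀ = 1.2294 rad.
Bracket: H₀ sin φ sin δ + cos φ cos δ sin H₀ = 1.2294×-0.71813×0.30863 + 0.69591×0.95118×0.94228 = -0.272480 + 0.623729 = 0.351249.
Q̄ = (S₀/π) × [bracket] = (1361/π) × 0.351249 = 152.17 W/m².
— Configuration B (φ=-45.9°):
Solar declination: sin δ = sin ε · sin λ_s = sin 23.44° × sin 310.9° = -0.30067, so δ = -17.498°.
cos H₀ = −tan(-45.9°) tan(-17.498°) = -0.3253, H₀ = 1.9021 rad.
Bracket: H₀ sin φ sin δ + cos φ cos δ sin H₀ = 1.9021×-0.71813×-0.30067 + 0.69591×0.95373×0.94560 = 0.410702 + 0.627604 = 1.038306.
Q̄ = (S₀/π) × [bracket] = (1361/π) × 1.038306 = 449.81 W/m².
Ratio Q̄_A / Q̄_B = 152.17 / 449.81 = 0.3383.

Q̄_A / Q̄_B ≈ 0.338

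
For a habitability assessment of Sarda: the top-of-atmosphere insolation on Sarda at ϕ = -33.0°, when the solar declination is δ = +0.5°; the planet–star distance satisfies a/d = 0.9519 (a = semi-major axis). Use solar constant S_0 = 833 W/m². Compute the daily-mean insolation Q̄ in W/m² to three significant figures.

Q̄ ≈ 200 W/m²

cos h₀ = −tan(-33.0°) tan(+0.500°) = 0.0057, h₀ = 1.5651 rad.
Bracket: h₀ sin ϕ sin δ + cos ϕ cos δ sin h₀ = 1.5651×-0.54464×0.00873 + 0.83867×0.99996×0.99998 = -0.007442 + 0.838620 = 0.831178.
Inverse-square distance factor (a/d)² = 0.9519² = 0.906114.
Q̄ = (S_0/π) × 0.906114 × [bracket] = (833/π) × 0.906114 × 0.831178 = 199.7 W/m².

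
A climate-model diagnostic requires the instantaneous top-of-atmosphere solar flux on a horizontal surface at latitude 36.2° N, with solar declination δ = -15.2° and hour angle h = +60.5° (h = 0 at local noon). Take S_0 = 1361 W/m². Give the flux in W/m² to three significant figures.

311 W/m²

cos θ_z = sin ϕ sin δ + cos ϕ cos δ cos h = -0.154850 + 0.383465 = 0.228615.
Flux = S_0 · cos θ_z = 1361 × 0.228615 = 311.1 W/m².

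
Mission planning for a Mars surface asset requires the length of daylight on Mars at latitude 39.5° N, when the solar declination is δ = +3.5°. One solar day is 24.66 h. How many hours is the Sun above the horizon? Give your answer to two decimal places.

cos H₀ = −tan φ · tan δ = −tan(+39.5°) × tan(+3.500°) = -0.0504, so H₀ = 1.6212 rad = 92.89°.
Daylight = 2H₀/(2π) × 24.66 h = (1.6212/π) × 24.66 = 12.73 h.

12.73 h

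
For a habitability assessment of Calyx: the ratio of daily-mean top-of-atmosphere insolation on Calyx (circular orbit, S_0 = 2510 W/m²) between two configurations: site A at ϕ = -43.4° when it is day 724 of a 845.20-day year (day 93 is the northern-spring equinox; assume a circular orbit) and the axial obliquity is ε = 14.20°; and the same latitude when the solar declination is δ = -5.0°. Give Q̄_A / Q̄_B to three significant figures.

— Configuration A (ϕ=-43.4°):
Solar longitude: L_s = 360° × (724 − 93)/845.20 = 268.765°.
sin δ = sin 14.20° × sin 268.765° = -0.24525, so δ = -14.197°.
cos h₀ = −tan(-43.4°) tan(-14.197°) = -0.2392, h₀ = 1.8124 rad.
Bracket: h₀ sin ϕ sin δ + cos ϕ cos δ sin h₀ = 1.8124×-0.68709×-0.24525 + 0.72657×0.96946×0.97096 = 0.305405 + 0.683925 = 0.989330.
Q̄ = (S_0/π) × [bracket] = (2510/π) × 0.989330 = 790.43 W/m².
— Configuration B (ϕ=-43.4°):
cos h₀ = −tan(-43.4°) tan(-5.000°) = -0.0827, h₀ = 1.6536 rad.
Bracket: h₀ sin ϕ sin δ + cos ϕ cos δ sin h₀ = 1.6536×-0.68709×-0.08716 + 0.72657×0.99619×0.99657 = 0.099029 + 0.721319 = 0.820348.
Q̄ = (S_0/π) × [bracket] = (2510/π) × 0.820348 = 655.42 W/m².
Ratio Q̄_A / Q̄_B = 790.43 / 655.42 = 1.206.

Q̄_A / Q̄_B ≈ 1.21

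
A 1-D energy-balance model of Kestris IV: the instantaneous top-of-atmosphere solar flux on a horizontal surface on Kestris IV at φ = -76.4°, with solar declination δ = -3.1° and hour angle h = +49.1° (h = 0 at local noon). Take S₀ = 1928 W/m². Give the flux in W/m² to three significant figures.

398 W/m²

cos θ_z = sin φ sin δ + cos φ cos δ cos h = 0.052562 + 0.153732 = 0.206294.
Flux = S₀ · cos θ_z = 1928 × 0.206294 = 397.7 W/m².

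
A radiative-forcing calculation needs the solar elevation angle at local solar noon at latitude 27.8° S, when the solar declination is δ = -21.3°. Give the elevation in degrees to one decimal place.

At local noon the hour angle is zero, so the zenith angle equals |ϕ − δ| = |-27.8° − (-21.300°)| = 6.500°.
Elevation = 90° − 6.500° = 83.5°.

83.5°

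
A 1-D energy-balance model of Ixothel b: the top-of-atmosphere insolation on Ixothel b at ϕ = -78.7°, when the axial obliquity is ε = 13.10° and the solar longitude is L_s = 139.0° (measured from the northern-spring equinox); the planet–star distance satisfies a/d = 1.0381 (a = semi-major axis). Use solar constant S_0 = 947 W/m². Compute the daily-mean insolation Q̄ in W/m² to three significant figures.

Solar declination: sin δ = sin ε · sin L_s = sin 13.10° × sin 139.0° = 0.14870, so δ = +8.551°.
cos h₀ = −tan(-78.7°) tan(+8.551°) = 0.7525, h₀ = 0.7189 rad.
Bracket: h₀ sin ϕ sin δ + cos ϕ cos δ sin h₀ = 0.7189×-0.98061×0.14870 + 0.19595×0.98888×0.65857 = -0.104828 + 0.127612 = 0.022784.
Inverse-square distance factor (a/d)² = 1.0381² = 1.077652.
Q̄ = (S_0/π) × 1.077652 × [bracket] = (947/π) × 1.077652 × 0.022784 = 7.401 W/m².

Q̄ ≈ 7.40 W/m²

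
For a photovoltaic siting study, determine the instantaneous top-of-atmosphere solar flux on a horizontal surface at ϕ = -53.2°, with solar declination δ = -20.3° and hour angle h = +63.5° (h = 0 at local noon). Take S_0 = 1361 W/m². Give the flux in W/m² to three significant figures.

719 W/m²

cos θ_z = sin ϕ sin δ + cos ϕ cos δ cos h = 0.277802 + 0.250682 = 0.528484.
Flux = S_0 · cos θ_z = 1361 × 0.528484 = 719.3 W/m².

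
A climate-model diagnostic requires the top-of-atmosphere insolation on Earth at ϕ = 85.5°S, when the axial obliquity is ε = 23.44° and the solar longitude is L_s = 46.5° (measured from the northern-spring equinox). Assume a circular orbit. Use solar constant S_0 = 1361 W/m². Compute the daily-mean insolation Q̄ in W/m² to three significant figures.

Solar declination: sin δ = sin ε · sin L_s = sin 23.44° × sin 46.5° = 0.28855, so δ = +16.771°.
cos h₀ = −tan(-85.5°) tan(+16.771°) = 3.8292 ≥ 1 ⇒ polar night, h₀ = 0 and Q̄ = 0.

Q̄ ≈ 0.00 W/m²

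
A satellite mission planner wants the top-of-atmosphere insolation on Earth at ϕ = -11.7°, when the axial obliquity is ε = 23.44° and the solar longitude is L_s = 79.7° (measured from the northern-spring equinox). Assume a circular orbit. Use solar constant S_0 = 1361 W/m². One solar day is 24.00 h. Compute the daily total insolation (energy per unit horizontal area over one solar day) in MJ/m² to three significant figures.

Solar declination: sin δ = sin ε · sin L_s = sin 23.44° × sin 79.7° = 0.39138, so δ = +23.040°.
cos h₀ = −tan(-11.7°) tan(+23.040°) = 0.0881, h₀ = 1.4826 rad.
Bracket: h₀ sin ϕ sin δ + cos ϕ cos δ sin h₀ = 1.4826×-0.20279×0.39138 + 0.97922×0.92023×0.99611 = -0.117671 + 0.897602 = 0.779931.
Q̄ = (S_0/π) × [bracket] = (1361/π) × 0.779931 = 337.88 W/m².
Daily total = Q̄ × 24.00 h × 3600 s/h = 337.88 × 24.00 × 3600 / 10⁶ = 29.19 MJ/m².

29.2 MJ/m²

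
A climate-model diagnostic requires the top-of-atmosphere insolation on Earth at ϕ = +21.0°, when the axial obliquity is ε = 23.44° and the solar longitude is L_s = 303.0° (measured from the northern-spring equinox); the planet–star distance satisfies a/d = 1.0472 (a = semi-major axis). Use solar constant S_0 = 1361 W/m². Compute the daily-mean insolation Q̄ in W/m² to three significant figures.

Q̄ ≈ 333 W/m²

Solar declination: sin δ = sin ε · sin L_s = sin 23.44° × sin 303.0° = -0.33361, so δ = -19.488°.
cos h₀ = −tan(+21.0°) tan(-19.488°) = 0.1358, h₀ = 1.4345 rad.
Bracket: h₀ sin ϕ sin δ + cos ϕ cos δ sin h₀ = 1.4345×0.35837×-0.33361 + 0.93358×0.94271×0.99073 = -0.171503 + 0.871937 = 0.700434.
Inverse-square distance factor (a/d)² = 1.0472² = 1.096628.
Q̄ = (S_0/π) × 1.096628 × [bracket] = (1361/π) × 1.096628 × 0.700434 = 332.8 W/m².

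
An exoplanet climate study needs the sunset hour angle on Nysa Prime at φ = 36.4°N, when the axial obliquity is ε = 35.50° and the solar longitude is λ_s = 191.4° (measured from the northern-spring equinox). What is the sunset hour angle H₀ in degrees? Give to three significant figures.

Solar declination: sin δ = sin ε · sin λ_s = sin 35.50° × sin 191.4° = -0.11478, so δ = -6.591°.
cos H₀ = −tan φ · tan δ = −tan(+36.4°) × tan(-6.591°) = 0.0852, so H₀ = 1.4855 rad = 85.11°.

H₀ = 85.1°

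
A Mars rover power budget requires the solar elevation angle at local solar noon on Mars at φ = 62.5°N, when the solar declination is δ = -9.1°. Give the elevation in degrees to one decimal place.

At local noon the hour angle is zero, so the zenith angle equals |φ − δ| = |+62.5° − (-9.100°)| = 71.600°.
Elevation = 90° − 71.600° = 18.4°.

18.4°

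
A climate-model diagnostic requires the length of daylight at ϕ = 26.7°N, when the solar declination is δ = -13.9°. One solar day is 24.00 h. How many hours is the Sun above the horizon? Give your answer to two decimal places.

11.05 h

cos h₀ = −tan ϕ · tan δ = −tan(+26.7°) × tan(-13.900°) = 0.1245, so h₀ = 1.4460 rad = 82.85°.
Daylight = 2h₀/(2π) × 24.00 h = (1.4460/π) × 24.00 = 11.05 h.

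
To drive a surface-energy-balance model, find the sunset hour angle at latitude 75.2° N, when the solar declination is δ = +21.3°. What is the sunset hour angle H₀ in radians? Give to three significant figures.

H₀ = 3.14 rad

Sunrise equation: cos H₀ = −tan φ · tan δ = -1.4757 ≤ −1, so the Sun never sets (polar day) and H₀ = π.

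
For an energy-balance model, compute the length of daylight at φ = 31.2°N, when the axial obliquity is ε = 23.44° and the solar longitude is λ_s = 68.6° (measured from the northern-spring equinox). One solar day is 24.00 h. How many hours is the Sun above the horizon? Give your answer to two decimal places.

Solar declination: sin δ = sin ε · sin λ_s = sin 23.44° × sin 68.6° = 0.37036, so δ = +21.738°.
cos H₀ = −tan φ · tan δ = −tan(+31.2°) × tan(+21.738°) = -0.2415, so H₀ = 1.8147 rad = 103.97°.
Daylight = 2H₀/(2π) × 24.00 h = (1.8147/π) × 24.00 = 13.86 h.

13.86 h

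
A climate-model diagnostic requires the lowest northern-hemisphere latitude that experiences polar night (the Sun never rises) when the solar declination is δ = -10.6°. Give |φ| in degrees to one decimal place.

Polar night requires cos H₀ = −tan φ tan δ ≥ 1, i.e. tan φ tan δ ≤ −1.
The boundary is |tan φ| · |tan δ| = 1, so |φ| = 90° − |δ| = 90° − 10.6° = 79.4° in the northern hemisphere.

|φ| = 79.4°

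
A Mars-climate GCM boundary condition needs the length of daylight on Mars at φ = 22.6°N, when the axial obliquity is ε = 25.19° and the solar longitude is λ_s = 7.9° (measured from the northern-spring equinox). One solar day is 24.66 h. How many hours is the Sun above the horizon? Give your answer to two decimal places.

Solar declination: sin δ = sin ε · sin λ_s = sin 25.19° × sin 7.9° = 0.05850, so δ = +3.354°.
cos H₀ = −tan φ · tan δ = −tan(+22.6°) × tan(+3.354°) = -0.0244, so H₀ = 1.5952 rad = 91.40°.
Daylight = 2H₀/(2π) × 24.66 h = (1.5952/π) × 24.66 = 12.52 h.

12.52 h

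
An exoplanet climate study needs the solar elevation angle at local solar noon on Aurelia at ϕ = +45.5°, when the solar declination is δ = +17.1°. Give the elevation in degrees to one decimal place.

61.6°

At local noon the hour angle is zero, so the zenith angle equals |ϕ − δ| = |+45.5° − (+17.100°)| = 28.400°.
Elevation = 90° − 28.400° = 61.6°.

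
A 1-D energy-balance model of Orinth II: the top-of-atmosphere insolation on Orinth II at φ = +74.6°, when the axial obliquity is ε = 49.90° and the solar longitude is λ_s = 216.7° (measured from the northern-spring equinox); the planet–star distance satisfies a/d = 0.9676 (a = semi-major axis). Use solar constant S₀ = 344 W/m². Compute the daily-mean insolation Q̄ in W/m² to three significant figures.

Solar declination: sin δ = sin ε · sin λ_s = sin 49.90° × sin 216.7° = -0.45714, so δ = -27.202°.
cos H₀ = −tan(+74.6°) tan(-27.202°) = 1.8660 ≥ 1 ⇒ polar night, H₀ = 0 and Q̄ = 0.
Inverse-square distance factor (a/d)² = 0.9676² = 0.936250.

Q̄ ≈ 0.00 W/m²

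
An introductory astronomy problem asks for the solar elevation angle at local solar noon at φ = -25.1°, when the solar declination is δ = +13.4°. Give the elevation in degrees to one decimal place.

At local noon the hour angle is zero, so the zenith angle equals |φ − δ| = |-25.1° − (+13.400°)| = 38.500°.
Elevation = 90° − 38.500° = 51.5°.

51.5°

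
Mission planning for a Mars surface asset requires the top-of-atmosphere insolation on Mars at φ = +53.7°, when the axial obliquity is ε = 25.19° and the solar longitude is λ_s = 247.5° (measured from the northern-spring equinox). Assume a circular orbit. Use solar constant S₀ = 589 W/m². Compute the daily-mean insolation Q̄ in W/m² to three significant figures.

Q̄ ≈ 26.6 W/m²

Solar declination: sin δ = sin ε · sin λ_s = sin 25.19° × sin 247.5° = -0.39322, so δ = -23.155°.
cos H₀ = −tan(+53.7°) tan(-23.155°) = 0.5822, H₀ = 0.9494 rad.
Bracket: H₀ sin φ sin δ + cos φ cos δ sin H₀ = 0.9494×0.80593×-0.39322 + 0.59201×0.91944×0.81304 = -0.300872 + 0.442552 = 0.141680.
Q̄ = (S₀/π) × [bracket] = (589/π) × 0.141680 = 26.56 W/m².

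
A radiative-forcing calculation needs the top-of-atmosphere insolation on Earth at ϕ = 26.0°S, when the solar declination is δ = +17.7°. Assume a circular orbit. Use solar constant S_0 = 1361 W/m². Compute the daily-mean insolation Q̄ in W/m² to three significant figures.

Q̄ ≈ 285 W/m²

cos h₀ = −tan(-26.0°) tan(+17.700°) = 0.1557, h₀ = 1.4145 rad.
Bracket: h₀ sin ϕ sin δ + cos ϕ cos δ sin h₀ = 1.4145×-0.43837×0.30403 + 0.89879×0.95266×0.98781 = -0.188521 + 0.845804 = 0.657283.
Q̄ = (S_0/π) × [bracket] = (1361/π) × 0.657283 = 284.7 W/m².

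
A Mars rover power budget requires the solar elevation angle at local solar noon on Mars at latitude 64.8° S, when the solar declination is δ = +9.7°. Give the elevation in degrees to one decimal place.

15.5°

At local noon the hour angle is zero, so the zenith angle equals |φ − δ| = |-64.8° − (+9.700°)| = 74.500°.
Elevation = 90° − 74.500° = 15.5°.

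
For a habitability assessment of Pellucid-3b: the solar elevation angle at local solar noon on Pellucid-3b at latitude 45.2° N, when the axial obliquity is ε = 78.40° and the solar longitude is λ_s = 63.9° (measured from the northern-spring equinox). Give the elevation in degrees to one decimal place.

73.6°

Solar declination: sin δ = sin ε · sin λ_s = sin 78.40° × sin 63.9° = 0.87969, so δ = +61.604°.
At local noon the hour angle is zero, so the zenith angle equals |φ − δ| = |+45.2° − (+61.604°)| = 16.404°.
Elevation = 90° − 16.404° = 73.6°.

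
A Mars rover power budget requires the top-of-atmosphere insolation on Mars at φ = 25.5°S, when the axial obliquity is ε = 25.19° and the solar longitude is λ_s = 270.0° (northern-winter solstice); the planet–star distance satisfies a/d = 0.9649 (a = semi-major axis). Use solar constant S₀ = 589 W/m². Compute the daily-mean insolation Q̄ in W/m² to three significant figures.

Q̄ ≈ 196 W/m²

Solar declination: sin δ = sin ε · sin λ_s = sin 25.19° × sin 270.0° = -0.42562, so δ = -25.190°.
cos H₀ = −tan(-25.5°) tan(-25.190°) = -0.2243, H₀ = 1.7971 rad.
Bracket: H₀ sin φ sin δ + cos φ cos δ sin H₀ = 1.7971×-0.43051×-0.42562 + 0.90259×0.90490×0.97451 = 0.329289 + 0.795935 = 1.125224.
Inverse-square distance factor (a/d)² = 0.9649² = 0.931032.
Q̄ = (S₀/π) × 0.931032 × [bracket] = (589/π) × 0.931032 × 1.125224 = 196.4 W/m².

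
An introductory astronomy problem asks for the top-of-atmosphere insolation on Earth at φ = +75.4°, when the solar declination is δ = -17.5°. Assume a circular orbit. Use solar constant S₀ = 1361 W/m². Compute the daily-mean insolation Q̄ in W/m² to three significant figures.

Q̄ ≈ 0.00 W/m²

cos H₀ = −tan(+75.4°) tan(-17.500°) = 1.2105 ≥ 1 ⇒ polar night, H₀ = 0 and Q̄ = 0.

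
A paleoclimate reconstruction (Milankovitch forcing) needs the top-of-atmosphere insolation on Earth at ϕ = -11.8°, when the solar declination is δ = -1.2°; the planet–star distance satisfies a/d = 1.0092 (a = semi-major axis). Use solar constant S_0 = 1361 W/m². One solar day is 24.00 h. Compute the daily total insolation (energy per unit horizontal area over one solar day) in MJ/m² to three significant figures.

37.6 MJ/m²

cos h₀ = −tan(-11.8°) tan(-1.200°) = -0.0044, h₀ = 1.5752 rad.
Bracket: h₀ sin ϕ sin δ + cos ϕ cos δ sin h₀ = 1.5752×-0.20450×-0.02094 + 0.97887×0.99978×0.99999 = 0.006745 + 0.978645 = 0.985390.
Inverse-square distance factor (a/d)² = 1.0092² = 1.018485.
Q̄ = (S_0/π) × 1.018485 × [bracket] = (1361/π) × 1.018485 × 0.985390 = 434.78 W/m².
Daily total = Q̄ × 24.00 h × 3600 s/h = 434.78 × 24.00 × 3600 / 10⁶ = 37.56 MJ/m².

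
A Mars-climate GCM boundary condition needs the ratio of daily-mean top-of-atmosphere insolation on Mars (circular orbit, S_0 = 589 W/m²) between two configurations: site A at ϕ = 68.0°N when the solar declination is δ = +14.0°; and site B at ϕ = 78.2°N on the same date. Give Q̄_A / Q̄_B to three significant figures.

— Configuration A (ϕ=+68.0°):
cos h₀ = −tan(+68.0°) tan(+14.000°) = -0.6171, h₀ = 2.2359 rad.
Bracket: h₀ sin ϕ sin δ + cos ϕ cos δ sin h₀ = 2.2359×0.92718×0.24192 + 0.37461×0.97030×0.78688 = 0.501520 + 0.286018 = 0.787538.
Q̄ = (S_0/π) × [bracket] = (589/π) × 0.787538 = 147.65 W/m².
— Configuration B (ϕ=+78.2°):
cos h₀ = −tan(+78.2°) tan(+14.000°) = -1.1935 ≤ −1 ⇒ polar day, h₀ = π.
Bracket: h₀ sin ϕ sin δ + cos ϕ cos δ sin h₀ = 3.1416×0.97887×0.24192 + 0.20450×0.97030×0.00000 = 0.743957 + 0.000000 = 0.743957.
Q̄ = (S_0/π) × [bracket] = (589/π) × 0.743957 = 139.48 W/m².
Ratio Q̄_A / Q̄_B = 147.65 / 139.48 = 1.059.

Q̄_A / Q̄_B ≈ 1.06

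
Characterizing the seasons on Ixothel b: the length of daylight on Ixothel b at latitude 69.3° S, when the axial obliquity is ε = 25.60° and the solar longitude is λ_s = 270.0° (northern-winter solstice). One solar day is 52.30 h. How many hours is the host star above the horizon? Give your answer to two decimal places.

Solar declination: sin δ = sin ε · sin λ_s = sin 25.60° × sin 270.0° = -0.43209, so δ = -25.600°.
Sunrise equation: cos H₀ = −tan φ · tan δ = -1.2680 ≤ −1, so the host star never sets (polar day) and H₀ = π.
Daylight = 2H₀/(2π) × 52.30 h = (3.1416/π) × 52.30 = 52.30 h.

52.30 h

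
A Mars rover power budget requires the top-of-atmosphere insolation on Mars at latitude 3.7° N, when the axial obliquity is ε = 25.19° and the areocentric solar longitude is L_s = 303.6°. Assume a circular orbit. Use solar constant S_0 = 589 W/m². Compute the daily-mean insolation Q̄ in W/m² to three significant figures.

Q̄ ≈ 168 W/m²

sin δ = sin 25.19° × sin 303.6° = -0.35451, so δ = -20.763°.
cos h₀ = −tan(+3.7°) tan(-20.763°) = 0.0245, h₀ = 1.5463 rad.
Bracket: h₀ sin ϕ sin δ + cos ϕ cos δ sin h₀ = 1.5463×0.06453×-0.35451 + 0.99792×0.93505×0.99970 = -0.035374 + 0.932825 = 0.897451.
Q̄ = (S_0/π) × [bracket] = (589/π) × 0.897451 = 168.3 W/m².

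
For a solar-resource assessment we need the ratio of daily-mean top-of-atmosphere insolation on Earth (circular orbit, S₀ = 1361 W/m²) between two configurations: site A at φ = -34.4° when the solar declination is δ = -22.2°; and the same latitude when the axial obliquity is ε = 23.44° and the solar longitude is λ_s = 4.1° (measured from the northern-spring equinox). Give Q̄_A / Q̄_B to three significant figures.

Q̄_A / Q̄_B ≈ 1.41

— Configuration A (φ=-34.4°):
cos H₀ = −tan(-34.4°) tan(-22.200°) = -0.2794, H₀ = 1.8540 rad.
Bracket: H₀ sin φ sin δ + cos φ cos δ sin H₀ = 1.8540×-0.56497×-0.37784 + 0.82511×0.92587×0.96017 = 0.395770 + 0.733517 = 1.129287.
Q̄ = (S₀/π) × [bracket] = (1361/π) × 1.129287 = 489.23 W/m².
— Configuration B (φ=-34.4°):
Solar declination: sin δ = sin ε · sin λ_s = sin 23.44° × sin 4.1° = 0.02844, so δ = +1.630°.
cos H₀ = −tan(-34.4°) tan(+1.630°) = 0.0195, H₀ = 1.5513 rad.
Bracket: H₀ sin φ sin δ + cos φ cos δ sin H₀ = 1.5513×-0.56497×0.02844 + 0.82511×0.99960×0.99981 = -0.024926 + 0.824623 = 0.799697.
Q̄ = (S₀/π) × [bracket] = (1361/π) × 0.799697 = 346.44 W/m².
Ratio Q̄_A / Q̄_B = 489.23 / 346.44 = 1.412.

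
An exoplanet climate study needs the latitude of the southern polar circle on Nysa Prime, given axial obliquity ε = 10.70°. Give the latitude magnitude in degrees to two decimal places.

The polar circle is the lowest latitude that experiences at least one full rotation of continuous darkness at the northern-summer solstice; it lies at |φ| = 90° − ε = 90° − 10.70° = 79.30°.

79.30°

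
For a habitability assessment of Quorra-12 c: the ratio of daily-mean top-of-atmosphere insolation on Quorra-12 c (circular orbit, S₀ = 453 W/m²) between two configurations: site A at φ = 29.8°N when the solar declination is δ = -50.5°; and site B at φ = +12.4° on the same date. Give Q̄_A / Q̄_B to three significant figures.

— Configuration A (φ=+29.8°):
cos H₀ = −tan(+29.8°) tan(-50.500°) = 0.6947, H₀ = 0.8027 rad.
Bracket: H₀ sin φ sin δ + cos φ cos δ sin H₀ = 0.8027×0.49697×-0.77162 + 0.86777×0.63608×0.71925 = -0.307813 + 0.397005 = 0.089192.
Q̄ = (S₀/π) × [bracket] = (453/π) × 0.089192 = 12.861 W/m².
— Configuration B (φ=+12.4°):
cos H₀ = −tan(+12.4°) tan(-50.500°) = 0.2667, H₀ = 1.3008 rad.
Bracket: H₀ sin φ sin δ + cos φ cos δ sin H₀ = 1.3008×0.21474×-0.77162 + 0.97667×0.63608×0.96377 = -0.215540 + 0.598733 = 0.383193.
Q̄ = (S₀/π) × [bracket] = (453/π) × 0.383193 = 55.254 W/m².
Ratio Q̄_A / Q̄_B = 12.861 / 55.254 = 0.2328.

Q̄_A / Q̄_B ≈ 0.233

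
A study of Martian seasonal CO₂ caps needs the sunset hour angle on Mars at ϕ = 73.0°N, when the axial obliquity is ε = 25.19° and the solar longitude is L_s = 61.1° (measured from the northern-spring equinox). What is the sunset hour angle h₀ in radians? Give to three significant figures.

h₀ = 3.14 rad

Solar declination: sin δ = sin ε · sin L_s = sin 25.19° × sin 61.1° = 0.37262, so δ = +21.877°.
Sunrise equation: cos h₀ = −tan ϕ · tan δ = -1.3134 ≤ −1, so the Sun never sets (polar day) and h₀ = π.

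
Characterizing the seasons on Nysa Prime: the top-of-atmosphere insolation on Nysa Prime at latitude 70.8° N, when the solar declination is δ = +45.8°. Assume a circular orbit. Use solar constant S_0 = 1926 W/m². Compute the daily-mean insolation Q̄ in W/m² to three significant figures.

cos h₀ = −tan(+70.8°) tan(+45.800°) = -2.9529 ≤ −1 ⇒ polar day, h₀ = π.
Bracket: h₀ sin ϕ sin δ + cos ϕ cos δ sin h₀ = 3.1416×0.94438×0.71691 + 0.32887×0.69717×0.00000 = 2.126975 + 0.000000 = 2.126975.
Q̄ = (S_0/π) × [bracket] = (1926/π) × 2.126975 = 1304 W/m².

Q̄ ≈ 1.30e+03 W/m²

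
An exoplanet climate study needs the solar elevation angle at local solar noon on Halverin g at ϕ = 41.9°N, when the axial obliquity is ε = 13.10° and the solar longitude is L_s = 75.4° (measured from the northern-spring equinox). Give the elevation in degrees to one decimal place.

60.8°

Solar declination: sin δ = sin ε · sin L_s = sin 13.10° × sin 75.4° = 0.21933, so δ = +12.670°.
At local noon the hour angle is zero, so the zenith angle equals |ϕ − δ| = |+41.9° − (+12.670°)| = 29.230°.
Elevation = 90° − 29.230° = 60.8°.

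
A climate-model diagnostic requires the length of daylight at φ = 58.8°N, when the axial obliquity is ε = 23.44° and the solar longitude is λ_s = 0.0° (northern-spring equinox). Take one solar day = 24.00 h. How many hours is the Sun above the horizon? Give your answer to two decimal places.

Solar declination: sin δ = sin ε · sin λ_s = sin 23.44° × sin 0.0° = 0.00000, so δ = +0.000°.
cos H₀ = −tan φ · tan δ = −tan(+58.8°) × tan(+0.000°) = -0.0000, so H₀ = 1.5708 rad = 90.00°.
Daylight = 2H₀/(2π) × 24.00 h = (1.5708/π) × 24.00 = 12.00 h.

12.00 h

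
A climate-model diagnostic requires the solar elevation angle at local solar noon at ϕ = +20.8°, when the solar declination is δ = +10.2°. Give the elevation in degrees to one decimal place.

At local noon the hour angle is zero, so the zenith angle equals |ϕ − δ| = |+20.8° − (+10.200°)| = 10.600°.
Elevation = 90° − 10.600° = 79.4°.

79.4°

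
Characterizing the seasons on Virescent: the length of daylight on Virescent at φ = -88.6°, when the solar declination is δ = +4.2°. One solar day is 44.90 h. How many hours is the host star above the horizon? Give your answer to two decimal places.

0.00 h

cos H₀ = −tan φ · tan δ = 3.0048 ≥ 1, so the host star never rises (polar night) and H₀ = 0.
Daylight = 2H₀/(2π) × 44.90 h = (0.0000/π) × 44.90 = 0.00 h.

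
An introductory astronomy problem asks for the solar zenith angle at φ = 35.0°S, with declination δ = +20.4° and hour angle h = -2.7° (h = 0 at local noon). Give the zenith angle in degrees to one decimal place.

cos θ_z = sin φ sin δ + cos φ cos δ cos h = -0.199933 + 0.766924 = 0.566991.
θ_z = arccos(0.566991) = 55.5°.

θ_z = 55.5°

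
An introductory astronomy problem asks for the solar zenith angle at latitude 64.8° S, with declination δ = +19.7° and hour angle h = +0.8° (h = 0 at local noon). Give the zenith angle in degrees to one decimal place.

cos θ_z = sin φ sin δ + cos φ cos δ cos h = -0.305013 + 0.400820 = 0.095807.
θ_z = arccos(0.095807) = 84.5°.

θ_z = 84.5°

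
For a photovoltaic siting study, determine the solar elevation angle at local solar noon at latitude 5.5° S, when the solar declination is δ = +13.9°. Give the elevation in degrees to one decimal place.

70.6°

At local noon the hour angle is zero, so the zenith angle equals |φ − δ| = |-5.5° − (+13.900°)| = 19.400°.
Elevation = 90° − 19.400° = 70.6°.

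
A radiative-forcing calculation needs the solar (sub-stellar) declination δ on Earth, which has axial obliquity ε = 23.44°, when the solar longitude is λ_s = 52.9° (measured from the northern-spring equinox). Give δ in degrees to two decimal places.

sin δ = sin ε · sin λ_s = sin 23.44° × sin 52.9° = 0.317270.
δ = arcsin(0.317270) = +18.50°.

δ = +18.50°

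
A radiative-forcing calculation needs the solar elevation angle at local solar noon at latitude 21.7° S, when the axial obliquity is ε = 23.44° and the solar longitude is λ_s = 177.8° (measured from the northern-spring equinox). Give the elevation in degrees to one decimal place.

Solar declination: sin δ = sin ε · sin λ_s = sin 23.44° × sin 177.8° = 0.01527, so δ = +0.875°.
At local noon the hour angle is zero, so the zenith angle equals |φ − δ| = |-21.7° − (+0.875°)| = 22.575°.
Elevation = 90° − 22.575° = 67.4°.

67.4°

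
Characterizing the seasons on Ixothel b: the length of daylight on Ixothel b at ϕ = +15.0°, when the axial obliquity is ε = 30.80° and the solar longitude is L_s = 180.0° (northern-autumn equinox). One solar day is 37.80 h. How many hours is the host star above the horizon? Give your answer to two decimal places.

18.90 h

Solar declination: sin δ = sin ε · sin L_s = sin 30.80° × sin 180.0° = 0.00000, so δ = +0.000°.
cos h₀ = −tan ϕ · tan δ = −tan(+15.0°) × tan(+0.000°) = -0.0000, so h₀ = 1.5708 rad = 90.00°.
Daylight = 2h₀/(2π) × 37.80 h = (1.5708/π) × 37.80 = 18.90 h.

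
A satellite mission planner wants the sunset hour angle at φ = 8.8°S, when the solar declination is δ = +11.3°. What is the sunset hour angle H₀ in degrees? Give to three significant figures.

cos H₀ = −tan φ · tan δ = −tan(-8.8°) × tan(+11.300°) = 0.0309, so H₀ = 1.5399 rad = 88.23°.

H₀ = 88.2°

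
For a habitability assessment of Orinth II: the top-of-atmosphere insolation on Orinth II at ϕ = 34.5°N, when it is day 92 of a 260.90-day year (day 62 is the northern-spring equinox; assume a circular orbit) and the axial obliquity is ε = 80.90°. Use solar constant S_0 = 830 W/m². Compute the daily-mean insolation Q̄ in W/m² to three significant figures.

Solar longitude: L_s = 360° × (92 − 62)/260.90 = 41.395°.
sin δ = sin 80.90° × sin 41.395° = 0.65293, so δ = +40.763°.
cos h₀ = −tan(+34.5°) tan(+40.763°) = -0.5925, h₀ = 2.2049 rad.
Bracket: h₀ sin ϕ sin δ + cos ϕ cos δ sin h₀ = 2.2049×0.56641×0.65293 + 0.82413×0.75742×0.80560 = 0.815430 + 0.502866 = 1.318296.
Q̄ = (S_0/π) × [bracket] = (830/π) × 1.318296 = 348.3 W/m².

Q̄ ≈ 348 W/m²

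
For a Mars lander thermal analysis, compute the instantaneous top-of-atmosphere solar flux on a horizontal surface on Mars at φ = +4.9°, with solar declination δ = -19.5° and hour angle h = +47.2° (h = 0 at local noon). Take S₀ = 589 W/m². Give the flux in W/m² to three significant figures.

cos θ_z = sin φ sin δ + cos φ cos δ cos h = -0.028513 + 0.638129 = 0.609616.
Flux = S₀ · cos θ_z = 589 × 0.609616 = 359.1 W/m².

359 W/m²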